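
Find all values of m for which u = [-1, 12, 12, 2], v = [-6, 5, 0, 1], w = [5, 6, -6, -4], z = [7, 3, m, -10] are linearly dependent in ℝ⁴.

m = -53/2

Place the vectors as rows of a 4×4 matrix; dependence ⇔ determinant zero.
Cofactor expansion gives det = 324*m + 8586.
This vanishes exactly when m = -53/2.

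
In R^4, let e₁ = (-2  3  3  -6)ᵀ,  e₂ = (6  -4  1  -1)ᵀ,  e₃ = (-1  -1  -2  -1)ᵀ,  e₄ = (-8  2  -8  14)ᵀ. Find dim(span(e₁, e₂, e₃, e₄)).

3

Put the 4×4 matrix [e₁|e₂|e₃|e₄] into echelon form.
There are 3 pivot columns, so rank = 3.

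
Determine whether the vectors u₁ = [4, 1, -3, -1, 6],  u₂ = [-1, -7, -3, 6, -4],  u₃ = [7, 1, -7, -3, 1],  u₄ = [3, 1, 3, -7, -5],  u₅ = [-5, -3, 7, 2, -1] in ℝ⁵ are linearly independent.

Row-reduce the matrix whose columns are u₁, u₂, u₃, u₄, u₅.
The reduction yields 5 nonzero rows, so the rank is 5.
Since rank = 5 (the number of vectors), the set is linearly independent.

linearly independent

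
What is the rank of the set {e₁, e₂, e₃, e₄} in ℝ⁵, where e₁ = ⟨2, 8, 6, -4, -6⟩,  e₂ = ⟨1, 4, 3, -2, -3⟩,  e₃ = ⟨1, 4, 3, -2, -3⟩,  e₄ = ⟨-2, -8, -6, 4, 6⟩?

1

Row-reduce the 4×5 matrix with these as rows.
Reduction leaves 1 leading entry, giving rank 1.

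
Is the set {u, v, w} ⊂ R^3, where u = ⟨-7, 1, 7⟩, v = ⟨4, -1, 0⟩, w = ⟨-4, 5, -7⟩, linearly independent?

linearly independent

Row-reduce the matrix whose columns are u, v, w.
The reduction yields 3 nonzero rows, so the rank is 3.
Since rank = 3 (the number of vectors), the set is linearly independent.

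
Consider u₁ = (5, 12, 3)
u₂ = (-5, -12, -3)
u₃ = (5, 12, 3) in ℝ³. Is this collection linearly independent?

Row-reduce the matrix whose columns are u₁, u₂, u₃.
The reduction yields 1 nonzero row, so the rank is 1.
Since rank 1 < 3, the set is linearly dependent.

linearly dependent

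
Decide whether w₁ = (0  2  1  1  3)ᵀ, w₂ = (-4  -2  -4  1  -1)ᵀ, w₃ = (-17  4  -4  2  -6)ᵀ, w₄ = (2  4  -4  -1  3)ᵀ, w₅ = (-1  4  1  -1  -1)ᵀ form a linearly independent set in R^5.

Form the 5×5 matrix with these as columns; its determinant is 0.
A zero determinant means the columns are linearly dependent.
Indeed w₁ + 3w₂ - w₃ - w₄ + 3w₅ = 0.

linearly dependent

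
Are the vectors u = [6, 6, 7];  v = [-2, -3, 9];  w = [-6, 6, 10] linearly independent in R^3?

The matrix [u|v|w] has determinant -918.
A nonzero determinant means the columns are linearly independent.

linearly independent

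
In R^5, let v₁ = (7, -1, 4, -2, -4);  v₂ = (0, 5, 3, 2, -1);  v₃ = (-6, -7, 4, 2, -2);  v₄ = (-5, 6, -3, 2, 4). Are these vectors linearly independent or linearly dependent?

linearly independent

Place the vectors as rows of a 4×5 matrix and reduce to echelon form.
The reduction yields 4 nonzero rows, so the rank is 4.
Since rank = 4 (the number of vectors), the set is linearly independent.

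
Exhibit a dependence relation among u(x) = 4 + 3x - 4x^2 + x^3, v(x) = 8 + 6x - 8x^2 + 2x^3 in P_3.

Write each element as a vector in ℝ⁴ using {1, x, …, x^3}.
Solve the homogeneous system with u, v as columns by row-reducing the coefficient matrix.
The free variable yields coefficients (2, -1) (any nonzero multiple also works).

2u - v = 0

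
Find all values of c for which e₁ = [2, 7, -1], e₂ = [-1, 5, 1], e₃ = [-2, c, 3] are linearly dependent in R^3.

c = 27

Place the vectors as rows of a 3×3 matrix; dependence ⇔ determinant zero.
Cofactor expansion gives det = 27 - c.
Setting this to zero gives c = 27.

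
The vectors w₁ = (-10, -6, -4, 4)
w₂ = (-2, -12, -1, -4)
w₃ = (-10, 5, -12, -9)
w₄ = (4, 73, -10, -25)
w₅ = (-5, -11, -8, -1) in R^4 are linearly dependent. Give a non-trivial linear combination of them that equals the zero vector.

Solve the homogeneous system with w₁, w₂, w₃, w₄, w₅ as columns by row-reducing the coefficient matrix.
A generator of the null space is (2, 2, -3, 1, 2).

2w₁ + 2w₂ - 3w₃ + w₄ + 2w₅ = 0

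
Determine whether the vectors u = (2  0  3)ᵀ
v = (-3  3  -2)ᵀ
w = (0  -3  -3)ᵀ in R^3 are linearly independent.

Form the 3×3 matrix with these as columns; its determinant is -3.
A nonzero determinant means the columns are linearly independent.

linearly independent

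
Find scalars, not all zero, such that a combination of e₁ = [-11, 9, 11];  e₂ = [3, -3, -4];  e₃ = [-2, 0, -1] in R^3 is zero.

Row-reduce the matrix with e₁, e₂, e₃ as columns; the null space gives the coefficients.
A generator of the null space is (1, 3, -1).

e₁ + 3e₂ - e₃ = 0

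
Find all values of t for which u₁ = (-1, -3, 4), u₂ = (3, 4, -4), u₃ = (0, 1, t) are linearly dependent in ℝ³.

t = -8/5

Dependence holds iff the 3×3 matrix [u₁ u₂ u₃] is singular.
The determinant works out to 5*t + 8.
Solving 5*t + 8 = 0 yields t = -8/5.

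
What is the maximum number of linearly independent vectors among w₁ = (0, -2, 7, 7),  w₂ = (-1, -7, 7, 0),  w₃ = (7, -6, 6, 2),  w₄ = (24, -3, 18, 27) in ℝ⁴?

3

Form the matrix with w₁, w₂, w₃, w₄ as columns and reduce.
Exactly 3 pivots survive; hence the rank is 3.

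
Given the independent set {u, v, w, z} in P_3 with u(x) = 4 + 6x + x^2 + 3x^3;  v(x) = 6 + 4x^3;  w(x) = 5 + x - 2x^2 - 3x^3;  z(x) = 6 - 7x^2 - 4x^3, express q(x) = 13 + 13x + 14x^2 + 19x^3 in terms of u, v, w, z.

Work in coordinates with respect to the standard basis {1, x, …, x^3}.
Set up the augmented matrix [u | v | w | z | q] and row-reduce.
Row-reducing the augmented matrix gives the unique coefficients (c₁, …, c₄) = (2, 2, 1, -2).

q = 2u + 2v + w - 2z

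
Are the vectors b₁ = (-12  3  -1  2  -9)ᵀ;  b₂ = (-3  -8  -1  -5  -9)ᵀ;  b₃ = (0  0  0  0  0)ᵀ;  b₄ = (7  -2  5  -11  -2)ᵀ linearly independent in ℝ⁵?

One of the vectors is the zero vector, so the set is linearly dependent.

linearly dependent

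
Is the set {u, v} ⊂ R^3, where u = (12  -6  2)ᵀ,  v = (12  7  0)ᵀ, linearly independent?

Row-reduce the matrix whose columns are u, v.
The reduction yields 2 nonzero rows, so the rank is 2.
Since rank = 2 (the number of vectors), the set is linearly independent.

linearly independent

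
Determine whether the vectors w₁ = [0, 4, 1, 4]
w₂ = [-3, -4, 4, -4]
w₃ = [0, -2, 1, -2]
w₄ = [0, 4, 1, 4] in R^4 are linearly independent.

Two of the vectors are equal, giving an immediate dependence.

linearly dependent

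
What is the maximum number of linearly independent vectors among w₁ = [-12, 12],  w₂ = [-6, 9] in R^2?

2

Row-reduce the 2×2 matrix with these as rows.
Exactly 2 pivots survive; hence the rank is 2.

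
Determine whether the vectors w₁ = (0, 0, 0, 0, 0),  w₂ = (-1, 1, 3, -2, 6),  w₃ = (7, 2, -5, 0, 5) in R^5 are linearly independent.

linearly dependent

One of the vectors is the zero vector, so the set is linearly dependent.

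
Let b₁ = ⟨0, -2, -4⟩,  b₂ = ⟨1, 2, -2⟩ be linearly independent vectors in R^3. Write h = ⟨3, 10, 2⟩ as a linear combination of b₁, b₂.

Set up the augmented matrix [b₁ | b₂ | h] and row-reduce.
The system has the unique solution (a₁, a₂) = (-2, 3).

h = -2b₁ + 3b₂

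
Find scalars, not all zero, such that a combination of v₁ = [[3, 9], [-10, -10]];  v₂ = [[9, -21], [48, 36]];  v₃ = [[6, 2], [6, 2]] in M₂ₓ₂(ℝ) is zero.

3v₁ + v₂ - 3v₃ = 0

Take coordinates with respect to {E₁₁, E₁₂, E₂₁, E₂₂}.
Row-reduce the matrix with v₁, v₂, v₃ as columns; the null space gives the coefficients.
A generator of the null space is (3, 1, -3).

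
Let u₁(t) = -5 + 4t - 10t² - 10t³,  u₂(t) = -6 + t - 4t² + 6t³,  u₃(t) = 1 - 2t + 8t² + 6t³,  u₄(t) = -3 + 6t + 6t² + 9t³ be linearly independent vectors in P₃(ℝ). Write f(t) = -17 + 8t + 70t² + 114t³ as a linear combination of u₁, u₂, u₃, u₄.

Work in coordinates with respect to the standard basis {1, t, …, t³}.
Solve the system with u₁, u₂, u₃, u₄ as columns and f as the right-hand side.
Back-substitution yields (a₁, …, a₄) = (-3, 4, 4, 4).

f = -3u₁ + 4u₂ + 4u₃ + 4u₄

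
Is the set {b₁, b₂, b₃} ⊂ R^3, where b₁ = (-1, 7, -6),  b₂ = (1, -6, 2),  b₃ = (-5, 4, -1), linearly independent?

The matrix [b₁|b₂|b₃] has determinant 95.
A nonzero determinant means the columns are linearly independent.

linearly independent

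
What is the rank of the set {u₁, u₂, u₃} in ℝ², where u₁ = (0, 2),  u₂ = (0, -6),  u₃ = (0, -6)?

1

Form the matrix with u₁, u₂, u₃ as columns and reduce.
Exactly 1 pivot survives; hence the rank is 1.
(With 3 elements in a 2-dimensional space the rank is at most 2.)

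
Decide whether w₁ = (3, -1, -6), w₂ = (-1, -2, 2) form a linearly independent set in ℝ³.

linearly independent

Place the vectors as rows of a 2×3 matrix and reduce to echelon form.
The reduction yields 2 nonzero rows, so the rank is 2.
Since rank = 2 (the number of vectors), the set is linearly independent.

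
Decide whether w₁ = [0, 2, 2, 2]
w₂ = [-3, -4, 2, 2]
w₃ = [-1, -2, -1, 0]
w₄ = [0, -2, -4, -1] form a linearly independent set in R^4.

Form the 4×4 matrix with these as columns; its determinant is -6.
A nonzero determinant means the columns are linearly independent.

linearly independent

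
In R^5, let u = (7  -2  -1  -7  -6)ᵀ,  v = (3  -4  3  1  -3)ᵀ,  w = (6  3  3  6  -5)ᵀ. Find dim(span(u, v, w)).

dim = 3

Put the 5×3 matrix [u|v|w] into echelon form.
The echelon form has 3 nonzero rows, so the rank is 3.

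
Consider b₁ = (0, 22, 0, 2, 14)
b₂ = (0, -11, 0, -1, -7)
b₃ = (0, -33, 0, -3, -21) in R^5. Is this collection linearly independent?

linearly dependent

Place the vectors as rows of a 3×5 matrix and reduce to echelon form.
The reduction yields 1 nonzero row, so the rank is 1.
Since rank 1 < 3, the set is linearly dependent.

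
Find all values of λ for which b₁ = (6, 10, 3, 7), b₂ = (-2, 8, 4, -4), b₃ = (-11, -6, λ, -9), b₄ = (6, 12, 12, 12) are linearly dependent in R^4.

λ = 43/5

The set is linearly dependent precisely when det[b₁; b₂; b₃; b₄] = 0.
Expanding, det = 360*λ - 3096.
Solving 360*λ - 3096 = 0 yields λ = 43/5.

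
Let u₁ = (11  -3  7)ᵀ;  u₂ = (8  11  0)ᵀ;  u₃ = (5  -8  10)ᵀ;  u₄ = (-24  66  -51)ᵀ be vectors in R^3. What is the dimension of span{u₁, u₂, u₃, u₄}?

Apply Gaussian elimination to the matrix whose rows are u₁, u₂, u₃, u₄.
The echelon form has 3 nonzero rows, so the rank is 3.
(With 4 elements in a 3-dimensional space the rank is at most 3.)

3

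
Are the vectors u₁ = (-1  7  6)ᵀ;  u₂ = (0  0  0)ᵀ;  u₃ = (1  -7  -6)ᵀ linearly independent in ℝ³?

One of the vectors is the zero vector, so the set is linearly dependent.

linearly dependent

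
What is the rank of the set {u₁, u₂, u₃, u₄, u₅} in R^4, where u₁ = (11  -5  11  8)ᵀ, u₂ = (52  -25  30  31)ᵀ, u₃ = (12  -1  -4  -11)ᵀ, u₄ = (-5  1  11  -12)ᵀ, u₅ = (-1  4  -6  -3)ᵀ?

Apply Gaussian elimination to the matrix whose rows are u₁, u₂, u₃, u₄, u₅.
The echelon form has 4 nonzero rows, so the rank is 4.
(With 5 elements in a 4-dimensional space the rank is at most 4.)

4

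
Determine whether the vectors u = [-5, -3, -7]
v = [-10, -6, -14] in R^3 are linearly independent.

One vector is a scalar multiple of another, so the set is dependent.

linearly dependent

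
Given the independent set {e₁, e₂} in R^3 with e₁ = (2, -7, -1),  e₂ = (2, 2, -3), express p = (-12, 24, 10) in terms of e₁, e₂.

p = -4e₁ - 2e₂

Write p = c₁e₁ + c₂e₂ and equate components.
The system has the unique solution (c₁, c₂) = (-4, -2).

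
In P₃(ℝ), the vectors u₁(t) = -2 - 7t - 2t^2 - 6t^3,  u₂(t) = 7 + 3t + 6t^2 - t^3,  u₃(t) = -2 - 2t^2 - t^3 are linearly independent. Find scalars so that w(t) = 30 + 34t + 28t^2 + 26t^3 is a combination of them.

Identify each element with its coordinate vector in ℝ⁴ via {1, t, …, t^3}.
Since u₁, u₂, u₃ are independent, the coefficients expressing w are uniquely determined by a linear system.
Back-substitution yields (α₁, α₂, α₃) = (-4, 2, -4).

w = -4u₁ + 2u₂ - 4u₃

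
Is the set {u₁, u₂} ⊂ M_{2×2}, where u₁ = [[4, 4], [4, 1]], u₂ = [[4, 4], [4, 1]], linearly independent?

linearly dependent

Take coordinates with respect to the standard basis {E₁₁, E₁₂, E₂₁, E₂₂}.
Place the vectors as rows of a 2×4 matrix and reduce to echelon form.
The reduction yields 1 nonzero row, so the rank is 1.
Since rank 1 < 2, the set is linearly dependent.
Indeed u₁ - u₂ = 0.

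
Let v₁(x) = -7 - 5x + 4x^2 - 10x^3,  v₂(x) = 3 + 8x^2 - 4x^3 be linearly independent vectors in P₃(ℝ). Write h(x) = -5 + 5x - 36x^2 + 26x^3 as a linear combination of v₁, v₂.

Identify each element with its coordinate vector in ℝ⁴ via {1, x, …, x^3}.
Set up the augmented matrix [v₁ | v₂ | h] and row-reduce.
Row-reducing the augmented matrix gives the unique coefficients (c₁, c₂) = (-1, -4).

h = -v₁ - 4v₂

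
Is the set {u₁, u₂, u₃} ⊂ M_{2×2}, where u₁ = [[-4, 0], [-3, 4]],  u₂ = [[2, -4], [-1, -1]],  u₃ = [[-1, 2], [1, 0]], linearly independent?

linearly independent

Take coordinates with respect to the standard basis {E₁₁, E₁₂, E₂₁, E₂₂}.
Place the vectors as rows of a 3×4 matrix and reduce to echelon form.
The reduction yields 3 nonzero rows, so the rank is 3.
Since rank = 3 (the number of vectors), the set is linearly independent.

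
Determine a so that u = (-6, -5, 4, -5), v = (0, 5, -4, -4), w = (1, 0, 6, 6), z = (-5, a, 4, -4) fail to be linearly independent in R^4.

Place the vectors as rows of a 4×4 matrix; dependence ⇔ determinant zero.
Cofactor expansion gives det = -36*a - 90.
This vanishes exactly when a = -5/2.

a = -5/2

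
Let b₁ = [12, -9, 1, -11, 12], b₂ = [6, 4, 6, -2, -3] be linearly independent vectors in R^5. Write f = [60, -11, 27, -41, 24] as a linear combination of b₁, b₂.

Write f = a₁b₁ + a₂b₂ and equate components.
Row-reducing the augmented matrix gives the unique coefficients (a₁, a₂) = (3, 4).

f = 3b₁ + 4b₂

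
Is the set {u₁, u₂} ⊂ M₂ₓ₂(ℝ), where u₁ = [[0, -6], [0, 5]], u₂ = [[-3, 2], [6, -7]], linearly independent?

Take coordinates with respect to the standard basis {E₁₁, E₁₂, E₂₁, E₂₂}.
Row-reduce the matrix whose columns are u₁, u₂.
The reduction yields 2 nonzero rows, so the rank is 2.
Since rank = 2 (the number of vectors), the set is linearly independent.

linearly independent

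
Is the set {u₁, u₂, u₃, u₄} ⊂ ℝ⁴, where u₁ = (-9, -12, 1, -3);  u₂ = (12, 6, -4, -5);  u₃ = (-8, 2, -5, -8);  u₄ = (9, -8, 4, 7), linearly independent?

linearly independent

Form the 4×4 matrix with these as columns; its determinant is -2786.
A nonzero determinant means the columns are linearly independent.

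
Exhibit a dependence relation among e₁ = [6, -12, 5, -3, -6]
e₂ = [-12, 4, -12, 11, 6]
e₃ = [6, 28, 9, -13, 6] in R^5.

3e₁ + 2e₂ + e₃ = 0

Set up α₁e₁ + … + α₃e₃ = 0 and solve the homogeneous system.
A generator of the null space is (3, 2, 1).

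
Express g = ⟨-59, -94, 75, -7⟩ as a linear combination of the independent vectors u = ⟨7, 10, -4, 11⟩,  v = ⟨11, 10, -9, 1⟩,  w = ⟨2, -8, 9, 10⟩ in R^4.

Solve the system with u, v, w as columns and g as the right-hand side.
Row-reducing the augmented matrix gives the unique coefficients (α₁, α₂, α₃) = (-3, -4, 3).

g = -3u - 4v + 3w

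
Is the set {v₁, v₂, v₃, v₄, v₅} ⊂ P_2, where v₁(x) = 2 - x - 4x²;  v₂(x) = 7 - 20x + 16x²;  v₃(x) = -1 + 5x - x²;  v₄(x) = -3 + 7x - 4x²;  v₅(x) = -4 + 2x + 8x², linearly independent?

linearly dependent

Write each element as a coordinate vector in ℝ³ using {1, x, x²}.
There are 5 vectors in a 3-dimensional space, so they cannot be linearly independent.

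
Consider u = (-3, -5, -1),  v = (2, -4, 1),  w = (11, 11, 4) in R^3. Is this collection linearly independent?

Form the 3×3 matrix with these as columns; its determinant is 0.
A zero determinant means the columns are linearly dependent.

linearly dependent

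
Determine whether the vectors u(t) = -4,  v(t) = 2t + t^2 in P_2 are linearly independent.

linearly independent

Take coordinates with respect to the standard basis {1, t, t^2}.
Row-reduce the matrix whose columns are u, v.
The reduction yields 2 nonzero rows, so the rank is 2.
Since rank = 2 (the number of vectors), the set is linearly independent.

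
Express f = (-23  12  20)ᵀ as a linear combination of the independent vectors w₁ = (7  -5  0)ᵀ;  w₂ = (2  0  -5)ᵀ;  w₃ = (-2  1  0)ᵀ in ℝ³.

Since w₁, w₂, w₃ are independent, the coefficients expressing f are uniquely determined by a linear system.
The system has the unique solution (a₁, a₂, a₃) = (-3, -4, -3).

f = -3w₁ - 4w₂ - 3w₃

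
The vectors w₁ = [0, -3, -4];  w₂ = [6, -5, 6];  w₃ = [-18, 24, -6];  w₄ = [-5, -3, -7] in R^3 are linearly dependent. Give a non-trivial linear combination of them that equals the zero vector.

Row-reduce the matrix with w₁, w₂, w₃, w₄ as columns; the null space gives the coefficients.
A generator of the null space is (3, 3, 1, 0).

3w₁ + 3w₂ + w₃ = 0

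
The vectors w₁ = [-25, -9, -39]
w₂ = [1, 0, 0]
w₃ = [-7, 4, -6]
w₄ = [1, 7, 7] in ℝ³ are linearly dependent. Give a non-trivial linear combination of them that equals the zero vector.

Set up α₁w₁ + … + α₄w₄ = 0 and solve the homogeneous system.
The free variable yields coefficients (1, 1, -3, 3) (any nonzero multiple also works).

w₁ + w₂ - 3w₃ + 3w₄ = 0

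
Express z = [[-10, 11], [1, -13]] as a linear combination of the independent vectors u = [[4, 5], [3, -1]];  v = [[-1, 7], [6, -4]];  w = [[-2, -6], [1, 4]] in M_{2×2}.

z = -3u + 2v - 2w

Take coordinate vectors relative to {E₁₁, E₁₂, E₂₁, E₂₂}.
Set up the augmented matrix [u | v | w | z] and row-reduce.
The system has the unique solution (c₁, c₂, c₃) = (-3, 2, -2).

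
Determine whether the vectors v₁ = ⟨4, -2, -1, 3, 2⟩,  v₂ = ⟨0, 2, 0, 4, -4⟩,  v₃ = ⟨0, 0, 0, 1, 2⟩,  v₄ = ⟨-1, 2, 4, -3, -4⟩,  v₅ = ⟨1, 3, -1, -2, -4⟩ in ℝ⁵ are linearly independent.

The matrix [v₁|v₂|v₃|v₄|v₅] has determinant -720.
A nonzero determinant means the columns are linearly independent.

linearly independent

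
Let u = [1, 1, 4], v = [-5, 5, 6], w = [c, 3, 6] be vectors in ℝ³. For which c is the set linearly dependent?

c = -9/7

Dependence holds iff the 3×3 matrix [u v w] is singular.
Expanding, det = -14*c - 18.
Solving -14*c - 18 = 0 yields c = -9/7.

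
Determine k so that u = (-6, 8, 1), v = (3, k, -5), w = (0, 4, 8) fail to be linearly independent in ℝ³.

The vectors are dependent exactly when the determinant of the matrix with rows u, v, w vanishes.
Expanding, det = -48*k - 300.
This vanishes exactly when k = -25/4.

k = -25/4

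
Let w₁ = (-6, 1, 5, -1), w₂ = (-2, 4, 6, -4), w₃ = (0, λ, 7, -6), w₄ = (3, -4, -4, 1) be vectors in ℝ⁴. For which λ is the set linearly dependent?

λ = 57/10

Place the vectors as rows of a 4×4 matrix; dependence ⇔ determinant zero.
The determinant works out to 114 - 20*λ.
Setting this to zero gives λ = 57/10.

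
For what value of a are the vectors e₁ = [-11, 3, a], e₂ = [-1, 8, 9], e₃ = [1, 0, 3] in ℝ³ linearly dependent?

Place the vectors as rows of a 3×3 matrix; dependence ⇔ determinant zero.
The determinant works out to -8*a - 228.
This vanishes exactly when a = -57/2.

a = -57/2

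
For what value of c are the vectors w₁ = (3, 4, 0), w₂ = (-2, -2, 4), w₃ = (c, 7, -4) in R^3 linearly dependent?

The vectors are dependent exactly when the determinant of the matrix with rows w₁, w₂, w₃ vanishes.
Expanding, det = 16*c - 92.
Solving 16*c - 92 = 0 yields c = 23/4.

c = 23/4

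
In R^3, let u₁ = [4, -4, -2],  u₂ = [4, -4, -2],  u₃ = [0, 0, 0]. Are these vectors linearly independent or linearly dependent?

One of the vectors is the zero vector, so the set is linearly dependent.

linearly dependent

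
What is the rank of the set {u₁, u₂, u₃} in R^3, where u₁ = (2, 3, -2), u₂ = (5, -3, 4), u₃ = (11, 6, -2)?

rank 2

Put the 3×3 matrix [u₁|u₂|u₃] into echelon form.
Exactly 2 pivots survive; hence the rank is 2.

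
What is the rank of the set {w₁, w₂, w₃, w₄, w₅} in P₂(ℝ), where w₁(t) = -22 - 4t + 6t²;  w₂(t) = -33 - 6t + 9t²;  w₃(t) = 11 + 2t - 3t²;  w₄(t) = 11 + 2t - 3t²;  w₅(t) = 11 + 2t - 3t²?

Represent each element by its coordinate vector in ℝ³.
Put the 3×5 matrix [w₁|w₂|w₃|w₄|w₅] into echelon form.
Exactly 1 pivot survives; hence the rank is 1.
(With 5 elements in a 3-dimensional space the rank is at most 3.)

1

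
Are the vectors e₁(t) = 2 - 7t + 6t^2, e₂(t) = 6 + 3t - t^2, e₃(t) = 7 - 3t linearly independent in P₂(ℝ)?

Take coordinates with respect to the standard basis {1, t, t^2}.
Row-reduce the matrix whose columns are e₁, e₂, e₃.
The reduction yields 3 nonzero rows, so the rank is 3.
Since rank = 3 (the number of vectors), the set is linearly independent.

linearly independent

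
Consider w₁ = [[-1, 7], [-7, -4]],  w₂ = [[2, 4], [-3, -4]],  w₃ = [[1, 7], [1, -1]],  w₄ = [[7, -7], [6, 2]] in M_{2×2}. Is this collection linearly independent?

Write each element as a coordinate vector in ℝ⁴ using {E₁₁, E₁₂, E₂₁, E₂₂}.
The matrix [w₁|w₂|w₃|w₄] has determinant -520.
A nonzero determinant means the columns are linearly independent.

linearly independent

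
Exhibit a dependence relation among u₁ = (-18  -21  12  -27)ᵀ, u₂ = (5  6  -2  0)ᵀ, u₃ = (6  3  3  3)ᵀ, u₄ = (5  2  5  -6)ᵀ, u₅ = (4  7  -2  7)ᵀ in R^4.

u₁ + 3u₂ + 3u₃ - 3u₄ = 0

Set up α₁u₁ + … + α₅u₅ = 0 and solve the homogeneous system.
The free variable yields coefficients (1, 3, 3, -3, 0) (any nonzero multiple also works).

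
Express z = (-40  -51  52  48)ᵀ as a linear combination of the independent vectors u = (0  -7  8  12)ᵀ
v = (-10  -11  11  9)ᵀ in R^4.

z = u + 4v

Since u, v are independent, the coefficients expressing z are uniquely determined by a linear system.
Row-reducing the augmented matrix gives the unique coefficients (α₁, α₂) = (1, 4).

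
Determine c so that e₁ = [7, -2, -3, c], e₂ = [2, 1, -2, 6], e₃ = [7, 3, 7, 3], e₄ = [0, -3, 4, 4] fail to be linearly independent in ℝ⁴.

Dependence holds iff the 4×4 matrix [e₁ e₂ e₃ e₄] is singular.
The determinant works out to 2640 - 80*c.
Solving 2640 - 80*c = 0 yields c = 33.

c = 33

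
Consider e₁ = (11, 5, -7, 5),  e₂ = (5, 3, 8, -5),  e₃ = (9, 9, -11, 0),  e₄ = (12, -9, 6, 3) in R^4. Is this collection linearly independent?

linearly independent

The matrix [e₁|e₂|e₃|e₄] has determinant 10047.
A nonzero determinant means the columns are linearly independent.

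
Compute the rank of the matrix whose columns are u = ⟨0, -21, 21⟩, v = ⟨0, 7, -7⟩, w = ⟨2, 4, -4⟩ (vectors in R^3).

2

Put the 3×3 matrix [u|v|w] into echelon form.
The echelon form has 2 nonzero rows, so the rank is 2.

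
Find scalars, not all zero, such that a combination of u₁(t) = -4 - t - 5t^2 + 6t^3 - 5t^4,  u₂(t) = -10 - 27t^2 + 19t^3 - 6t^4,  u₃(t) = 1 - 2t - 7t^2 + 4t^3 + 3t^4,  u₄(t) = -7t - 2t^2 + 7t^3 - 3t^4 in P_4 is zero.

3u₁ - u₂ + 2u₃ - u₄ = 0

Take coordinates with respect to {1, t, …, t^4}.
Set up α₁u₁ + … + α₄u₄ = 0 and solve the homogeneous system.
A generator of the null space is (3, -1, 2, -1).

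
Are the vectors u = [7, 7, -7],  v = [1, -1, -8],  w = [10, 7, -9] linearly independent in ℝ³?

linearly independent

Form the 3×3 matrix with these as columns; its determinant is -161.
A nonzero determinant means the columns are linearly independent.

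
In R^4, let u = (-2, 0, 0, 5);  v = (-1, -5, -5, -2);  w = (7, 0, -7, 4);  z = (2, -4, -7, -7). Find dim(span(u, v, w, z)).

Form the matrix with u, v, w, z as columns and reduce.
Exactly 4 pivots survive; hence the rank is 4.

dim = 4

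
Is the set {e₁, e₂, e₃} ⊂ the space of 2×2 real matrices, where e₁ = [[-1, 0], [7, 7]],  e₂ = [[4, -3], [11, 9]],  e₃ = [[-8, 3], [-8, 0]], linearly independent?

linearly independent

Write each element as a coordinate vector in ℝ⁴ using {E₁₁, E₁₂, E₂₁, E₂₂}.
Row-reduce the matrix whose columns are e₁, e₂, e₃.
The reduction yields 3 nonzero rows, so the rank is 3.
Since rank = 3 (the number of vectors), the set is linearly independent.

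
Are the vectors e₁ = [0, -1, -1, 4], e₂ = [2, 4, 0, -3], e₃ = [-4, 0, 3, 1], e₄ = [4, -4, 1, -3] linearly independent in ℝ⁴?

linearly independent

Place the vectors as rows of a 4×4 matrix and reduce to echelon form.
The reduction yields 4 nonzero rows, so the rank is 4.
Since rank = 4 (the number of vectors), the set is linearly independent.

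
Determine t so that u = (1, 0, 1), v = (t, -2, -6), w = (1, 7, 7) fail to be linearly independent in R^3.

t = -30/7

The vectors are dependent exactly when the determinant of the matrix with rows u, v, w vanishes.
Expanding, det = 7*t + 30.
This vanishes exactly when t = -30/7.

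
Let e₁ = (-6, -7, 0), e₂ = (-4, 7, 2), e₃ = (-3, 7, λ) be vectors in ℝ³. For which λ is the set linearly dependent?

λ = 9/5

Dependence holds iff the 3×3 matrix [e₁ e₂ e₃] is singular.
Expanding, det = 126 - 70*λ.
This vanishes exactly when λ = 9/5.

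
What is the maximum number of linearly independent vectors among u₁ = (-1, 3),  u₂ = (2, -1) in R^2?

Form the matrix with u₁, u₂ as columns and reduce.
Exactly 2 pivots survive; hence the rank is 2.

2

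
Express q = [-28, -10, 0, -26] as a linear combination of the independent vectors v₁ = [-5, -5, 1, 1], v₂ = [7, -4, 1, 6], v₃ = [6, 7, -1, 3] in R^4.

Set up the augmented matrix [v₁ | v₂ | v₃ | q] and row-reduce.
Row-reducing the augmented matrix gives the unique coefficients (α₁, α₂, α₃) = (-2, -2, -4).

q = -2v₁ - 2v₂ - 4v₃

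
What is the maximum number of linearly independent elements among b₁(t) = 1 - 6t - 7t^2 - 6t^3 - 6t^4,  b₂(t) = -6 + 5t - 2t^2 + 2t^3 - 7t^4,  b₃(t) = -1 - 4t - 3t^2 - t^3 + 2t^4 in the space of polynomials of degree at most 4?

3

Use coordinates relative to {1, t, …, t^4}.
Form the matrix with b₁, b₂, b₃ as columns and reduce.
The echelon form has 3 nonzero rows, so the rank is 3.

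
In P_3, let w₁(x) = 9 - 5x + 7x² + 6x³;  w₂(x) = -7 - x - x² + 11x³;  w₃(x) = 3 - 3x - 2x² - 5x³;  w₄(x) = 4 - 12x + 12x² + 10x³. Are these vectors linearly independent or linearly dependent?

Take coordinates with respect to the standard basis {1, x, …, x³}.
The matrix [w₁|w₂|w₃|w₄] has determinant -5856.
A nonzero determinant means the columns are linearly independent.

linearly independent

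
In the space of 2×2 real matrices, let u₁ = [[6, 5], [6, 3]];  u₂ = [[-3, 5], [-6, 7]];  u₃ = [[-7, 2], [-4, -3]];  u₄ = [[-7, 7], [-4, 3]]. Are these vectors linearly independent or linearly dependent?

Write each element as a coordinate vector in ℝ⁴ using {E₁₁, E₁₂, E₂₁, E₂₂}.
Place the vectors as rows of a 4×4 matrix and reduce to echelon form.
The reduction yields 4 nonzero rows, so the rank is 4.
Since rank = 4 (the number of vectors), the set is linearly independent.

linearly independent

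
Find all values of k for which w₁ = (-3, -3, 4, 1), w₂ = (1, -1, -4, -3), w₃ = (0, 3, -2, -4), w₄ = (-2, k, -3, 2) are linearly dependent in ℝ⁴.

k = -22

The set is linearly dependent precisely when det[w₁; w₂; w₃; w₄] = 0.
Expanding, det = -16*k - 352.
Solving -16*k - 352 = 0 yields k = -22.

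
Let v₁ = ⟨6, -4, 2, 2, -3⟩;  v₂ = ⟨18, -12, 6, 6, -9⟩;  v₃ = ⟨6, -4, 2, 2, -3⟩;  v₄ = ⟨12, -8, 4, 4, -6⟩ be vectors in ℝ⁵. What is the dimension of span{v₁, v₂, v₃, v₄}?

Form the matrix with v₁, v₂, v₃, v₄ as columns and reduce.
The echelon form has 1 nonzero row, so the rank is 1.

1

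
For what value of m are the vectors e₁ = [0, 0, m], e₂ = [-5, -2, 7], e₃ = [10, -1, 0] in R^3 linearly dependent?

m = 0

Dependence holds iff the 3×3 matrix [e₁ e₂ e₃] is singular.
The determinant works out to 25*m.
Setting this to zero gives m = 0.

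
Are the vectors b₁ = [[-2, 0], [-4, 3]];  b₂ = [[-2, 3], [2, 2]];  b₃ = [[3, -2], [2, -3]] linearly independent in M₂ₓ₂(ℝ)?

Take coordinates with respect to the standard basis {E₁₁, E₁₂, E₂₁, E₂₂}.
Place the vectors as rows of a 3×4 matrix and reduce to echelon form.
The reduction yields 3 nonzero rows, so the rank is 3.
Since rank = 3 (the number of vectors), the set is linearly independent.

linearly independent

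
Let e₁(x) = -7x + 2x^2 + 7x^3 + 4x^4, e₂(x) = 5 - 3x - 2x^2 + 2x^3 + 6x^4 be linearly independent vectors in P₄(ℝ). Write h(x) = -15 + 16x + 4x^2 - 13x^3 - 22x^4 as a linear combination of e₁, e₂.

h = -e₁ - 3e₂

Work in coordinates with respect to the standard basis {1, x, …, x^4}.
Solve the system with e₁, e₂ as columns and h as the right-hand side.
Back-substitution yields (a₁, a₂) = (-1, -3).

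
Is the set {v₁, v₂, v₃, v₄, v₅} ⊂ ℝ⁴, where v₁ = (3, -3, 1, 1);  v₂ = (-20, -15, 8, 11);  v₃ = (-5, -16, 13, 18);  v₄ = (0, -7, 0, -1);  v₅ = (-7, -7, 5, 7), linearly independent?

There are 5 vectors in a 4-dimensional space, so they cannot be linearly independent.

linearly dependent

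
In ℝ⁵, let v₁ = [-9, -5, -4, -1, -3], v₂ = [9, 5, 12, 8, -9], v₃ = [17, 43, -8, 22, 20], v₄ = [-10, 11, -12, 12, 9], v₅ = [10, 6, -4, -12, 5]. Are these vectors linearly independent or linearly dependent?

linearly dependent

The matrix [v₁|v₂|v₃|v₄|v₅] has determinant 0.
A zero determinant means the columns are linearly dependent.
Indeed 2v₁ - v₂ + v₃ - 2v₄ - v₅ = 0.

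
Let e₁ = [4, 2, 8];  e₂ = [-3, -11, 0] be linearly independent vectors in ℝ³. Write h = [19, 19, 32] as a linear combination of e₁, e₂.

Set up the augmented matrix [e₁ | e₂ | h] and row-reduce.
Back-substitution yields (a₁, a₂) = (4, -1).

h = 4e₁ - e₂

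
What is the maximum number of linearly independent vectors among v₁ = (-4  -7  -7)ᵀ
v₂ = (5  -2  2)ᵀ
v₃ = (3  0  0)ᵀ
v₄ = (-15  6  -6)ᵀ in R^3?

3

Put the 3×4 matrix [v₁|v₂|v₃|v₄] into echelon form.
Exactly 3 pivots survive; hence the rank is 3.
(With 4 elements in a 3-dimensional space the rank is at most 3.)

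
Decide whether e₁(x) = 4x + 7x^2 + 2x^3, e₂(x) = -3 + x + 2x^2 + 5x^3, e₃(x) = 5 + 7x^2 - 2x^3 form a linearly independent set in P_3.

Take coordinates with respect to the standard basis {1, x, …, x^3}.
Place the vectors as rows of a 3×4 matrix and reduce to echelon form.
The reduction yields 3 nonzero rows, so the rank is 3.
Since rank = 3 (the number of vectors), the set is linearly independent.

linearly independent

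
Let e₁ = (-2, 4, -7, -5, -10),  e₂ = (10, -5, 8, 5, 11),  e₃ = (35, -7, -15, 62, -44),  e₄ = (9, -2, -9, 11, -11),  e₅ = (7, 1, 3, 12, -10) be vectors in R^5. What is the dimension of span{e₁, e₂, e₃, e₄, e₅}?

4

Form the matrix with e₁, e₂, e₃, e₄, e₅ as columns and reduce.
There are 4 pivot columns, so rank = 4.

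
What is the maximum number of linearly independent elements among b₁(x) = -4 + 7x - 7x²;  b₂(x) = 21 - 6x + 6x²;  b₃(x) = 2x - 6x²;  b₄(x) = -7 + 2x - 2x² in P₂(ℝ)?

3

Pass to coordinate vectors with respect to the basis {1, x, x²}.
Apply Gaussian elimination to the matrix whose rows are b₁, b₂, b₃, b₄.
There are 3 pivot columns, so rank = 3.
(With 4 elements in a 3-dimensional space the rank is at most 3.)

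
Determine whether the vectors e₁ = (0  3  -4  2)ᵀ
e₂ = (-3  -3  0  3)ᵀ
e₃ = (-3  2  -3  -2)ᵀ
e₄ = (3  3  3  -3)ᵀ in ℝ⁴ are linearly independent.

linearly independent

Row-reduce the matrix whose columns are e₁, e₂, e₃, e₄.
The reduction yields 4 nonzero rows, so the rank is 4.
Since rank = 4 (the number of vectors), the set is linearly independent.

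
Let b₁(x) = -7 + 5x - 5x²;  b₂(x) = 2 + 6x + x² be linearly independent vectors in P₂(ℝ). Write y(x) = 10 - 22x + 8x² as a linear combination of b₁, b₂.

Identify each element with its coordinate vector in ℝ³ via {1, x, x²}.
Since b₁, b₂ are independent, the coefficients expressing y are uniquely determined by a linear system.
Back-substitution yields (c₁, c₂) = (-2, -2).

y = -2b₁ - 2b₂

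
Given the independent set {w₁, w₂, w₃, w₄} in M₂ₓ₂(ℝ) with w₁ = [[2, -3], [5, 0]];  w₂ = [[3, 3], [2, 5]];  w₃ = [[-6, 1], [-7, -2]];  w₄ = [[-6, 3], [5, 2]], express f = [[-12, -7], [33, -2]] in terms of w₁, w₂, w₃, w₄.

f = 3w₁ - 2w₂ - w₃ + 3w₄

Work in coordinates with respect to the standard basis {E₁₁, E₁₂, E₂₁, E₂₂}.
Since w₁, w₂, w₃, w₄ are independent, the coefficients expressing f are uniquely determined by a linear system.
Row-reducing the augmented matrix gives the unique coefficients (a₁, …, a₄) = (3, -2, -1, 3).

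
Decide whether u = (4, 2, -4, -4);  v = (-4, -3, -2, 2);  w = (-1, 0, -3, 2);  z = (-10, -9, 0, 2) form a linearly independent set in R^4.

Form the 4×4 matrix with these as columns; its determinant is 0.
A zero determinant means the columns are linearly dependent.

linearly dependent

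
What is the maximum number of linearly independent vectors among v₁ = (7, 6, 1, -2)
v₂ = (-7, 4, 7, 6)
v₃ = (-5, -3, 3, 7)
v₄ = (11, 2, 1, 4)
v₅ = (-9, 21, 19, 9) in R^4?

Row-reduce the 5×4 matrix with these as rows.
Reduction leaves 3 leading entries, giving rank 3.
(With 5 elements in a 4-dimensional space the rank is at most 4.)

3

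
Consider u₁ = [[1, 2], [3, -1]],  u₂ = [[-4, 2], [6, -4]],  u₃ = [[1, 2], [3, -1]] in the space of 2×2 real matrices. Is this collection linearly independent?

Take coordinates with respect to the standard basis {E₁₁, E₁₂, E₂₁, E₂₂}.
Place the vectors as rows of a 3×4 matrix and reduce to echelon form.
The reduction yields 2 nonzero rows, so the rank is 2.
Since rank 2 < 3, the set is linearly dependent.
Indeed u₁ - u₃ = 0.

linearly dependent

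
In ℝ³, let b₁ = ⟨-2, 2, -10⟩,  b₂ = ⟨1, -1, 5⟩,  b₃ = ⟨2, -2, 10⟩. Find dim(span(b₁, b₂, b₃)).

dim = 1

Form the matrix with b₁, b₂, b₃ as columns and reduce.
There is 1 pivot column, so rank = 1.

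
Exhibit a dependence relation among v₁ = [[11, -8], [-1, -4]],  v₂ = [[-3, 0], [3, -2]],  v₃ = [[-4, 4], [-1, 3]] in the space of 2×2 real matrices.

v₁ + v₂ + 2v₃ = 0

Write each element as a vector in ℝ⁴ using {E₁₁, E₁₂, E₂₁, E₂₂}.
Row-reduce the matrix with v₁, v₂, v₃ as columns; the null space gives the coefficients.
The free variable yields coefficients (1, 1, 2) (any nonzero multiple also works).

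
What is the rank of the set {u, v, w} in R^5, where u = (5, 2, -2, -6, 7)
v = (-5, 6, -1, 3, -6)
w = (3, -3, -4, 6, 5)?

3

Put the 5×3 matrix [u|v|w] into echelon form.
There are 3 pivot columns, so rank = 3.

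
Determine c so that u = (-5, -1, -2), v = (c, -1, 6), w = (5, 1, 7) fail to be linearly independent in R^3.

Place the vectors as rows of a 3×3 matrix; dependence ⇔ determinant zero.
Expanding, det = 5*c + 25.
This vanishes exactly when c = -5.

c = -5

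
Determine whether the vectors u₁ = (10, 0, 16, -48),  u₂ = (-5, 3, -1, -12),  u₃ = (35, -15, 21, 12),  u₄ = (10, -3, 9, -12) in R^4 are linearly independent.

Place the vectors as rows of a 4×4 matrix and reduce to echelon form.
The reduction yields 2 nonzero rows, so the rank is 2.
Since rank 2 < 4, the set is linearly dependent.

linearly dependent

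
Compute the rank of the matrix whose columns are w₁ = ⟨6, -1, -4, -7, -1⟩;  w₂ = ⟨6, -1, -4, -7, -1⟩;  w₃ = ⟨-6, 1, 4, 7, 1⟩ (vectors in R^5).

1

Apply Gaussian elimination to the matrix whose rows are w₁, w₂, w₃.
Reduction leaves 1 leading entry, giving rank 1.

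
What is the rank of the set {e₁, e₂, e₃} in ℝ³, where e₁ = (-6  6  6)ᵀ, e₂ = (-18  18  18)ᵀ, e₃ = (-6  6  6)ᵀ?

rank 1

Put the 3×3 matrix [e₁|e₂|e₃] into echelon form.
The echelon form has 1 nonzero row, so the rank is 1.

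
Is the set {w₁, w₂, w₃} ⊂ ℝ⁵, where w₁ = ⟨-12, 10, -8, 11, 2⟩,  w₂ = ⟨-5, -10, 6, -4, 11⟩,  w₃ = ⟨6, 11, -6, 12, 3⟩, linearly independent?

Row-reduce the matrix whose columns are w₁, w₂, w₃.
The reduction yields 3 nonzero rows, so the rank is 3.
Since rank = 3 (the number of vectors), the set is linearly independent.

linearly independent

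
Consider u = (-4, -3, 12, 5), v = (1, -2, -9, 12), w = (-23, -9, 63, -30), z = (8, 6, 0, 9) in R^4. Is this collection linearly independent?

The matrix [u|v|w|z] has determinant 0.
A zero determinant means the columns are linearly dependent.

linearly dependent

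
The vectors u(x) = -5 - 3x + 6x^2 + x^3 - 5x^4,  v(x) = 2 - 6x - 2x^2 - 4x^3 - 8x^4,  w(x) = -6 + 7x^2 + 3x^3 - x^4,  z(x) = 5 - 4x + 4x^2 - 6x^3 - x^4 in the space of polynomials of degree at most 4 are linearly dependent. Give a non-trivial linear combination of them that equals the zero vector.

2u - v - 2w = 0

Pass to coordinate vectors relative to the basis {1, x, …, x^4}.
Row-reduce the matrix with u, v, w, z as columns; the null space gives the coefficients.
The free variable yields coefficients (2, -1, -2, 0) (any nonzero multiple also works).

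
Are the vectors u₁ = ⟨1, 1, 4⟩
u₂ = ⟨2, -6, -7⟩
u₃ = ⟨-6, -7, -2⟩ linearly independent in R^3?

Place the vectors as rows of a 3×3 matrix and reduce to echelon form.
The reduction yields 3 nonzero rows, so the rank is 3.
Since rank = 3 (the number of vectors), the set is linearly independent.

linearly independent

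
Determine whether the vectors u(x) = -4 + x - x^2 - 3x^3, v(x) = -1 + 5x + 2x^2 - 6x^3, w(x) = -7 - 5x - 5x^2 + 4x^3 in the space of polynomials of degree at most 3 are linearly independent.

linearly independent

Write each element as a coordinate vector in ℝ⁴ using {1, x, …, x^3}.
Row-reduce the matrix whose columns are u, v, w.
The reduction yields 3 nonzero rows, so the rank is 3.
Since rank = 3 (the number of vectors), the set is linearly independent.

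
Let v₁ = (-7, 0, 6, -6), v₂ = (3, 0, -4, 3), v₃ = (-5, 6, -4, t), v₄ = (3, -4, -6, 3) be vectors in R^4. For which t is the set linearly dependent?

t = -9/10

The vectors are dependent exactly when the determinant of the matrix with rows v₁, v₂, v₃, v₄ vanishes.
Cofactor expansion gives det = -40*t - 36.
Solving -40*t - 36 = 0 yields t = -9/10.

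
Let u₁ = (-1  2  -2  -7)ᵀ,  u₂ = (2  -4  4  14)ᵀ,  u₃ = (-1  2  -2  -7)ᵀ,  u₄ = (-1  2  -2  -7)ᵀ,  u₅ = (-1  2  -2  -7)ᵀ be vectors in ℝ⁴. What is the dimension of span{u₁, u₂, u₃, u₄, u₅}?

dim = 1

Put the 4×5 matrix [u₁|u₂|u₃|u₄|u₅] into echelon form.
The echelon form has 1 nonzero row, so the rank is 1.
(With 5 elements in a 4-dimensional space the rank is at most 4.)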